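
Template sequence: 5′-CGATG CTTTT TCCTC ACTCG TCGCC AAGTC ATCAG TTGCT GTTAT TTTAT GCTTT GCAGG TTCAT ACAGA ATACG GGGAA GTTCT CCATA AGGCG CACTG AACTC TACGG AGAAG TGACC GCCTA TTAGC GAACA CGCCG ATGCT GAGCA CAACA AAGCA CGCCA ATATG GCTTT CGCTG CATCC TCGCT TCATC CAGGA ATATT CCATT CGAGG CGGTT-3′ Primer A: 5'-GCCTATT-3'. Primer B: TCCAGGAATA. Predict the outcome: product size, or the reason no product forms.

Primer A (GCCTATT) matches the top strand at positions 121–127 (3' end points downstream).
Primer B (TCCAGGAATA) also matches the top strand directly, at positions 194–203 — its reverse complement TATTCCTGGA is not present.
Both primers anneal to the bottom strand with 3' ends pointing the same way, so neither can prime synthesis back toward the other.

No product — both primers anneal to the same strand and extend in the same direction.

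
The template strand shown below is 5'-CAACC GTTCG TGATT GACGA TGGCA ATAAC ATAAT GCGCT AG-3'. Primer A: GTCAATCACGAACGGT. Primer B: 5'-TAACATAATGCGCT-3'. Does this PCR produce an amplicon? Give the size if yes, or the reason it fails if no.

Primer A (GTCAATCACGAACGGT) has reverse complement ACCGTTCGTGATTGAC, which matches the top strand at positions 3–18; primer A anneals to the top strand there with its 3' end pointing upstream toward position 3.
Primer B (TAACATAATGCGCT) matches the top strand directly at positions 27–40; it anneals to the bottom strand with its 3' end pointing downstream toward position 40.
The 3' ends diverge (primer A extends toward position 1, primer B toward position 42), so the primers never converge on a shared product.

No product — the primers' 3' ends point away from each other.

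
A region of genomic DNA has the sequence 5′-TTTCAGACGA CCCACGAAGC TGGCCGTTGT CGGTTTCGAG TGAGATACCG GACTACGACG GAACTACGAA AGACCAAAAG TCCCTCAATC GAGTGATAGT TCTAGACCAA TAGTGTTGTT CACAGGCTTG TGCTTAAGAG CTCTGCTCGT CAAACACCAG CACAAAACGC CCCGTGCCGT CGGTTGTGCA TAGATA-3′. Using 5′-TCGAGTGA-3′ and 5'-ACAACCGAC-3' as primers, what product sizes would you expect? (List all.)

The forward primer TCGAGTGA matches the top strand at positions 36–43, 89–96.
The reverse primer's reverse complement is GTCGGTTGT, matching at positions 179–187.
Each forward site pairs with the reverse site to give a product ending at position 187: sizes 152, 99 bp.

152 bp, 99 bp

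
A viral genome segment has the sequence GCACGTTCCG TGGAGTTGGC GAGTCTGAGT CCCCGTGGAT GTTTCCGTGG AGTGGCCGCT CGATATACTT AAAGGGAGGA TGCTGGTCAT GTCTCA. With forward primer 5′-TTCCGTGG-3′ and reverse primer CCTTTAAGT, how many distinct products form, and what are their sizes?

Two products: 70 bp, 33 bp

The forward primer TTCCGTGG matches the top strand at positions 6–13, 43–50.
The reverse primer's reverse complement is ACTTAAAGG, matching at positions 67–75.
Each forward site pairs with the reverse site to give a product ending at position 75: sizes 70, 33 bp.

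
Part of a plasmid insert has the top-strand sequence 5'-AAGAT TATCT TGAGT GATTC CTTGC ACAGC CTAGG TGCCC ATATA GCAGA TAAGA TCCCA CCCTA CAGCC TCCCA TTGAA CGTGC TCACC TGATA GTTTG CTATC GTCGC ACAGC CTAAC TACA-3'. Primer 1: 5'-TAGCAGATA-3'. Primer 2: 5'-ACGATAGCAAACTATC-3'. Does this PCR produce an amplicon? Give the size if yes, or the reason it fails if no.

Primer 1 (TAGCAGATA) matches the top strand at positions 44–52; it acts as a forward primer.
Primer 2's reverse complement is GATAGTTTGCTATCGT, matching the top strand at positions 92–107; it acts as a reverse primer.
The 3' ends face each other across positions 44–107, giving a 64 bp product.

Yes — a 64 bp product.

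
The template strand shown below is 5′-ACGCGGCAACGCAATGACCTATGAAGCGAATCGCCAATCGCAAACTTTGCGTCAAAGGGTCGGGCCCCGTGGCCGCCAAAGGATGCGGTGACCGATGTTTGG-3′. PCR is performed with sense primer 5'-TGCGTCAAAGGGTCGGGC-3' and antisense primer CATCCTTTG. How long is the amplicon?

The forward primer matches the template at positions 48–65.
Taking the reverse complement of CATCCTTTG gives CAAAGGATG, found at positions 77–85 on the template; the primer anneals here to the top strand with its 3' end pointing upstream.
The product runs from position 48 to position 85, so its length is 85 − 48 + 1 = 38 bp.

38 bp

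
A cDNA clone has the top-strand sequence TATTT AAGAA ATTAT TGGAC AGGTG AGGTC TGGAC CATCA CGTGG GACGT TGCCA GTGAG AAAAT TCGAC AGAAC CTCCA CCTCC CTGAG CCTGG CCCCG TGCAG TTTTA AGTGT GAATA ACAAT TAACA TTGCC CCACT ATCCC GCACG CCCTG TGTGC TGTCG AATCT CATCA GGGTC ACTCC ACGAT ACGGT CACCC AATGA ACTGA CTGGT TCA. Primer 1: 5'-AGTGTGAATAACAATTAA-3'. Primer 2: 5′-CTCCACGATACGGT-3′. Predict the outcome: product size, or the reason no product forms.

Primer 1 (AGTGTGAATAACAATTAA) matches the top strand at positions 111–128 (3' end points downstream).
Primer 2 (CTCCACGATACGGT) also matches the top strand directly, at positions 182–195 — its reverse complement ACCGTATCGTGGAG is not present.
Both primers anneal to the bottom strand with 3' ends pointing the same way, so neither can prime synthesis back toward the other.

No product — both primers anneal to the same strand and extend in the same direction.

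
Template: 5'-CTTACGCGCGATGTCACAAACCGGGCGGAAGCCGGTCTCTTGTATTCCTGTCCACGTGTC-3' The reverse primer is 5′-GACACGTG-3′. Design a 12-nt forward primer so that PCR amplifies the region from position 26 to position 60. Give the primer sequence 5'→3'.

The reverse primer's reverse complement CACGTGTC matches the template at positions 53–60; the product starts at position 26.
The forward primer is identical to the top strand over positions 26–37: CGGAAGCCGGTC.

5'-CGGAAGCCGGTC-3'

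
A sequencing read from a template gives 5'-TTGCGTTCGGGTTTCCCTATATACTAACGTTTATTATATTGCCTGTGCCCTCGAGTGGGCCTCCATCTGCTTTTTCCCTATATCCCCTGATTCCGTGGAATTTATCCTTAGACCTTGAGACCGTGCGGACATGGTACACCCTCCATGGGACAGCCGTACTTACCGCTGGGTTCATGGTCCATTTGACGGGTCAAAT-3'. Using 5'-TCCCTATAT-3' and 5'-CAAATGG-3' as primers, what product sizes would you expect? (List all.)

172 bp, 111 bp

The forward primer TCCCTATAT matches the top strand at positions 14–22, 75–83.
The reverse primer's reverse complement is CCATTTG, matching at positions 179–185.
Each forward site pairs with the reverse site to give a product ending at position 185: sizes 172, 111 bp.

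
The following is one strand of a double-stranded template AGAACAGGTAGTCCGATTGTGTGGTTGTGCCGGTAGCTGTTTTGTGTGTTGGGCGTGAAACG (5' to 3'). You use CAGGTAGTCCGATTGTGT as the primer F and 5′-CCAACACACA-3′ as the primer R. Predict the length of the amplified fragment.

48 bp

The forward primer matches the template at positions 5–22.
Reverse complement of the reverse primer: TGTGTGTTGG. This occurs on the top strand at positions 43–52.
The product runs from position 5 to position 52, so its length is 52 − 5 + 1 = 48 bp.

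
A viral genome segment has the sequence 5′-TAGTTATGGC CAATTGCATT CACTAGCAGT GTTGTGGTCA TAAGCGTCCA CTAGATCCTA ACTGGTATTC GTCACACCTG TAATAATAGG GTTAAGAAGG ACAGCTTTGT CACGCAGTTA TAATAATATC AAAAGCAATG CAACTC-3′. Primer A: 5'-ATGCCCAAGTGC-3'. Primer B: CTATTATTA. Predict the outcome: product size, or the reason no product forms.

No product — primer A has no binding site in the template.

Primer A (ATGCCCAAGTGC) does not match the top strand, and its reverse complement GCACTTGGGCAT does not match either.
With no annealing site for primer A, no amplification occurs.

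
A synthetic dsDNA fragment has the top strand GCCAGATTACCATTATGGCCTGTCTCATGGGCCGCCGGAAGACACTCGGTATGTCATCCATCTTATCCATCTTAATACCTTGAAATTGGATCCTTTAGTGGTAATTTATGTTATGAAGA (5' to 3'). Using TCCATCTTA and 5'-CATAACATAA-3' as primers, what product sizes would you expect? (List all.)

59 bp, 50 bp

The forward primer TCCATCTTA matches the top strand at positions 57–65, 66–74.
The reverse primer's reverse complement is TTATGTTATG, matching at positions 106–115.
Each forward site pairs with the reverse site to give a product ending at position 115: sizes 59, 50 bp.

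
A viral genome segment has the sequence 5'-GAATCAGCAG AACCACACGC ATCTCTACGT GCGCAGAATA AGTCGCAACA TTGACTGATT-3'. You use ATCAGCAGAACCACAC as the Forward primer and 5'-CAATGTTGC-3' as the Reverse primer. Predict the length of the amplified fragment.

Scanning the template, ATCAGCAGAACCACAC occurs at positions 3–18; this primer anneals to the bottom strand there with its 3' end pointing downstream.
The reverse primer's reverse complement is GCAACATTG, which matches the template at positions 45–53.
Product length = (reverse-primer end) − (forward-primer start) + 1 = 53 − 3 + 1 = 51 bp.

51 bp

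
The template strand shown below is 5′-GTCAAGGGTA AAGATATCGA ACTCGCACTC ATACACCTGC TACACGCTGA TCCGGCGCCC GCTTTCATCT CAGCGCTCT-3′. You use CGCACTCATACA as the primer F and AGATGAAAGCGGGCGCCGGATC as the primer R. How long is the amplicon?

47 bp

Scanning the template, CGCACTCATACA occurs at positions 24–35; this primer anneals to the bottom strand there with its 3' end pointing downstream.
The reverse primer's reverse complement is GATCCGGCGCCCGCTTTCATCT, which matches the template at positions 49–70.
Amplicon spans positions 24–70: 47 bp.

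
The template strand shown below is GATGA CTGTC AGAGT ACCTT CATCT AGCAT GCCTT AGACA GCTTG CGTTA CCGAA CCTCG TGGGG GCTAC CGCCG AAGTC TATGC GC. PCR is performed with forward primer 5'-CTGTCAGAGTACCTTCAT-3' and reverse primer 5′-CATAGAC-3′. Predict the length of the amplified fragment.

79 bp

Scanning the template, CTGTCAGAGTACCTTCAT occurs at positions 6–23; this primer anneals to the bottom strand there with its 3' end pointing downstream.
Reverse complement of the reverse primer: GTCTATG. This occurs on the top strand at positions 78–84.
Amplicon spans positions 6–84: 79 bp.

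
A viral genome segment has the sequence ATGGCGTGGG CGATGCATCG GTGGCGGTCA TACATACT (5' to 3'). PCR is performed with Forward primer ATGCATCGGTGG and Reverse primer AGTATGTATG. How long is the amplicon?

Forward primer ATGCATCGGTGG is found on the top strand at positions 13–24.
The reverse primer's reverse complement is CATACATACT, which matches the template at positions 29–38.
Product length = (reverse-primer end) − (forward-primer start) + 1 = 38 − 13 + 1 = 26 bp.

26 bp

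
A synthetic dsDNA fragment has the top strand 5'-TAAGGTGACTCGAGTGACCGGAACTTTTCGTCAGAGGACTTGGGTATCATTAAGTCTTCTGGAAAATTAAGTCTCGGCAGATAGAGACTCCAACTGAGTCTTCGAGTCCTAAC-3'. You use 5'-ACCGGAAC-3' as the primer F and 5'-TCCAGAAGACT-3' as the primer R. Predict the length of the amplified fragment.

47 bp

The forward primer matches the template at positions 17–24.
Taking the reverse complement of TCCAGAAGACT gives AGTCTTCTGGA, found at positions 53–63 on the template; the primer anneals here to the top strand with its 3' end pointing upstream.
Product length = (reverse-primer end) − (forward-primer start) + 1 = 63 − 17 + 1 = 47 bp.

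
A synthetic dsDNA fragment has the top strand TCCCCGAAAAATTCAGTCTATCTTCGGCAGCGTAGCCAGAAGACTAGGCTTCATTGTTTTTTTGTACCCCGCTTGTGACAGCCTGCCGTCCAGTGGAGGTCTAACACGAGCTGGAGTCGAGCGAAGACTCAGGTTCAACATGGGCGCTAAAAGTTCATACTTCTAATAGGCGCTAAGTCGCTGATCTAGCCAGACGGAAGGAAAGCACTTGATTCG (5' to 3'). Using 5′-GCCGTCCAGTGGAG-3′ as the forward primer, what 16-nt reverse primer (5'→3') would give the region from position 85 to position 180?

5'-CGACTTAGCGCCTATT-3'

The product's 3' end on the top strand is position 180.
The reverse primer anneals to the top strand over positions 165–180, i.e. to AATAGGCGCTAAGTCG.
Its sequence written 5'→3' is the reverse complement: CGACTTAGCGCCTATT.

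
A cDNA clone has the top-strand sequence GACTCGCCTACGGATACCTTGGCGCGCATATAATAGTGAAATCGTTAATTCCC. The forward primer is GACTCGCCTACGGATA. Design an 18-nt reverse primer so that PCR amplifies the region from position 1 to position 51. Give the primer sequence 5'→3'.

5'-GAATTAACGATTTCACTA-3'

The product's 3' end on the top strand is position 51.
The reverse primer anneals to the top strand over positions 34–51, i.e. to TAGTGAAATCGTTAATTC.
Its sequence written 5'→3' is the reverse complement: GAATTAACGATTTCACTA.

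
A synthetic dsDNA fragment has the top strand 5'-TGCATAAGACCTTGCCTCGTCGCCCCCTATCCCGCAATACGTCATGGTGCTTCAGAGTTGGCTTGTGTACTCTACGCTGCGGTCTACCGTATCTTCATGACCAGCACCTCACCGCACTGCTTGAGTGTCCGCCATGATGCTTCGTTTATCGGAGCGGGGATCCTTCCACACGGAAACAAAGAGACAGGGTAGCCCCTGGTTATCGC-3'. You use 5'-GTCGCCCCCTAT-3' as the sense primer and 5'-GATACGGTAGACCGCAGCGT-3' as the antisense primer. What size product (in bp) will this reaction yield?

Forward primer GTCGCCCCCTAT is found on the top strand at positions 19–30.
Taking the reverse complement of GATACGGTAGACCGCAGCGT gives ACGCTGCGGTCTACCGTATC, found at positions 74–93 on the template; the primer anneals here to the top strand with its 3' end pointing upstream.
The product runs from position 19 to position 93, so its length is 93 − 19 + 1 = 75 bp.

75 bp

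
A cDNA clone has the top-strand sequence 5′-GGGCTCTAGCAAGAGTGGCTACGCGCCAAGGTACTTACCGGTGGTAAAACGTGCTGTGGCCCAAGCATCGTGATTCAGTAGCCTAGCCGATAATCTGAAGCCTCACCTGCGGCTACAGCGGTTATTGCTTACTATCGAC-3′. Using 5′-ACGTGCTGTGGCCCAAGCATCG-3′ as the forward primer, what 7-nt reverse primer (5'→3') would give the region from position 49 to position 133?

5'-AGTAAGC-3'

The product's 3' end on the top strand is position 133.
The reverse primer anneals to the top strand over positions 127–133, i.e. to GCTTACT.
Its sequence written 5'→3' is the reverse complement: AGTAAGC.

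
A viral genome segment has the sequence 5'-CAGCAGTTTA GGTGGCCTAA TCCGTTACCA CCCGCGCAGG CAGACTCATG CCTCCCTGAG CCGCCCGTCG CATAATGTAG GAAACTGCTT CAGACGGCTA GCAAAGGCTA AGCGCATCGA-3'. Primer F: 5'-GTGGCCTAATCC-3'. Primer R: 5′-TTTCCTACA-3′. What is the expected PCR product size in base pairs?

Scanning the template, GTGGCCTAATCC occurs at positions 12–23; this primer anneals to the bottom strand there with its 3' end pointing downstream.
Taking the reverse complement of TTTCCTACA gives TGTAGGAAA, found at positions 76–84 on the template; the primer anneals here to the top strand with its 3' end pointing upstream.
The product runs from position 12 to position 84, so its length is 84 − 12 + 1 = 73 bp.

73 bp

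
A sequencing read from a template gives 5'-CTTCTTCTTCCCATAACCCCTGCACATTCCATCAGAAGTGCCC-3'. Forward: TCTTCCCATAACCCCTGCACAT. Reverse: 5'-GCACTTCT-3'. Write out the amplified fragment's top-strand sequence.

The forward primer matches the template at positions 6–27.
Taking the reverse complement of GCACTTCT gives AGAAGTGC, found at positions 34–41 on the template; the primer anneals here to the top strand with its 3' end pointing upstream.
The product is the template from position 6 through 41 (36 bp).

5'-TCTTCCCATAACCCCTGCACATTCCATCAGAAGTGC-3'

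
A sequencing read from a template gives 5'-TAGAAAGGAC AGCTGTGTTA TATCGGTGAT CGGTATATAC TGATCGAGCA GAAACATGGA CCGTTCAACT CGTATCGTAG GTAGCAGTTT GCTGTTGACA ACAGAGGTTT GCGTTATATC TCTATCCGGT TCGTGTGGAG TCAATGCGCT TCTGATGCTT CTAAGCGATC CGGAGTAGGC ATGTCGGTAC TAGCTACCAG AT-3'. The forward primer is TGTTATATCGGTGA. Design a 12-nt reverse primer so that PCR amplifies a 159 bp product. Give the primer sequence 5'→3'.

The forward primer binds at positions 16–29, so a 159 bp product ends at position 16 + 159 − 1 = 174.
The reverse primer anneals to the top strand over positions 163–174, i.e. to AAGCGATCCGGA.
Its sequence written 5'→3' is the reverse complement: TCCGGATCGCTT.

5'-TCCGGATCGCTT-3'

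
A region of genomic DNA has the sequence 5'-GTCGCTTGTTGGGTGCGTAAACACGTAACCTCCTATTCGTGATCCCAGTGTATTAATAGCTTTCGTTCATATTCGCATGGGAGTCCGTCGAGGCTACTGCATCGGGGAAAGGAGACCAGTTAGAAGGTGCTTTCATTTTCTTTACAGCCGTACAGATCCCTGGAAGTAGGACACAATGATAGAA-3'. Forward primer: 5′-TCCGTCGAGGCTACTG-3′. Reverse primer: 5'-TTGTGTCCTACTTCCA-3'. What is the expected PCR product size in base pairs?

The forward primer matches the template at positions 84–99.
Taking the reverse complement of TTGTGTCCTACTTCCA gives TGGAAGTAGGACACAA, found at positions 161–176 on the template; the primer anneals here to the top strand with its 3' end pointing upstream.
Amplicon spans positions 84–176: 93 bp.

93 bp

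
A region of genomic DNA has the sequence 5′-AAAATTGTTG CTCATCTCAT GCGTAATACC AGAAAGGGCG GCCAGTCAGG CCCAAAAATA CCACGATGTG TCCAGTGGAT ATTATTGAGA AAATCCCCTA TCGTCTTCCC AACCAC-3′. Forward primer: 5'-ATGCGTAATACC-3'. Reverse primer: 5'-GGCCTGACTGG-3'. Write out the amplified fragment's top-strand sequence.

The forward primer matches the template at positions 19–30.
Reverse complement of the reverse primer: CCAGTCAGGCC. This occurs on the top strand at positions 42–52.
The product is the template from position 19 through 52 (34 bp).

5'-ATGCGTAATACCAGAAAGGGCGGCCAGTCAGGCC-3'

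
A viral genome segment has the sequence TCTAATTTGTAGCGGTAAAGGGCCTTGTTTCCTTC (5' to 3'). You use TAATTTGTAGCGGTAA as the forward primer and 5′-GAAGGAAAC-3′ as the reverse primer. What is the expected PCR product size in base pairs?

Scanning the template, TAATTTGTAGCGGTAA occurs at positions 3–18; this primer anneals to the bottom strand there with its 3' end pointing downstream.
The reverse primer's reverse complement is GTTTCCTTC, which matches the template at positions 27–35.
The product runs from position 3 to position 35, so its length is 35 − 3 + 1 = 33 bp.

33 bp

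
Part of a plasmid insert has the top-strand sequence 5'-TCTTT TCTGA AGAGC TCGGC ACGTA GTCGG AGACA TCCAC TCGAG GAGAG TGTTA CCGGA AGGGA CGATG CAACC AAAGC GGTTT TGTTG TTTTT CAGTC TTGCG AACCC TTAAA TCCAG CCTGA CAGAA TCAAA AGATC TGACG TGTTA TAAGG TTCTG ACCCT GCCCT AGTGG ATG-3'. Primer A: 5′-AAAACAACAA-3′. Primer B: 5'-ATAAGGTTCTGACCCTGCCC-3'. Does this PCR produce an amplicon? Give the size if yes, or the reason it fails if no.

No product — the primers' 3' ends point away from each other.

Primer A (AAAACAACAA) has reverse complement TTGTTGTTTT, which matches the top strand at positions 85–94; primer A anneals to the top strand there with its 3' end pointing upstream toward position 85.
Primer B (ATAAGGTTCTGACCCTGCCC) matches the top strand directly at positions 150–169; it anneals to the bottom strand with its 3' end pointing downstream toward position 169.
The 3' ends diverge (primer A extends toward position 1, primer B toward position 178), so the primers never converge on a shared product.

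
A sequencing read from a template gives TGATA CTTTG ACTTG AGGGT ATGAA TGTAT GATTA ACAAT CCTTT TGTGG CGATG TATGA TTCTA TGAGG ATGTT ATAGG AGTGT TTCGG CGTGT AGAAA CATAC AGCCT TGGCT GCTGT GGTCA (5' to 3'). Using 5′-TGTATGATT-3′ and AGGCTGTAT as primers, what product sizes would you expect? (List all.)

85 bp, 57 bp

The forward primer TGTATGATT matches the top strand at positions 26–34, 54–62.
The reverse primer's reverse complement is ATACAGCCT, matching at positions 102–110.
Each forward site pairs with the reverse site to give a product ending at position 110: sizes 85, 57 bp.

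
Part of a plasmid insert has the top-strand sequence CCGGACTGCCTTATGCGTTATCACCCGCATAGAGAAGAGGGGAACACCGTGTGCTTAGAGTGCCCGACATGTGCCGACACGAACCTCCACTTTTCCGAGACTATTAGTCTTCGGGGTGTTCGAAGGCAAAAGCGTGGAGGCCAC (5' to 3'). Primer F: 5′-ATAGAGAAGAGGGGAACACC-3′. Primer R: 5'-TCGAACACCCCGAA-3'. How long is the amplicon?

95 bp

The forward primer matches the template at positions 29–48.
The reverse primer's reverse complement is TTCGGGGTGTTCGA, which matches the template at positions 110–123.
Product length = (reverse-primer end) − (forward-primer start) + 1 = 123 − 29 + 1 = 95 bp.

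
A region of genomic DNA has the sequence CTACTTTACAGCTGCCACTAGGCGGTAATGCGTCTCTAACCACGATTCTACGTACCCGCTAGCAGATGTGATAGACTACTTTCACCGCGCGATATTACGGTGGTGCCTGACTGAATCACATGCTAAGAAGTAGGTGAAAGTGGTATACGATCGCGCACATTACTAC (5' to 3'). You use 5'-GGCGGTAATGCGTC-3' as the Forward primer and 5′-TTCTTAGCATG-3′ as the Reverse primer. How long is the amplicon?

109 bp

The forward primer matches the template at positions 21–34.
Taking the reverse complement of TTCTTAGCATG gives CATGCTAAGAA, found at positions 119–129 on the template; the primer anneals here to the top strand with its 3' end pointing upstream.
Product length = (reverse-primer end) − (forward-primer start) + 1 = 129 − 21 + 1 = 109 bp.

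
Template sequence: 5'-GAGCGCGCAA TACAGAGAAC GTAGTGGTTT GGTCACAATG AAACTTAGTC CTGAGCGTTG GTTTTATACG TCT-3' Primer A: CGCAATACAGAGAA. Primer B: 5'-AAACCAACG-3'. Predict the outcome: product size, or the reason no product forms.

Yes — a 59 bp product.

Primer A (CGCAATACAGAGAA) matches the top strand at positions 6–19; it acts as a forward primer.
Primer B's reverse complement is CGTTGGTTT, matching the top strand at positions 56–64; it acts as a reverse primer.
The 3' ends face each other across positions 6–64, giving a 59 bp product.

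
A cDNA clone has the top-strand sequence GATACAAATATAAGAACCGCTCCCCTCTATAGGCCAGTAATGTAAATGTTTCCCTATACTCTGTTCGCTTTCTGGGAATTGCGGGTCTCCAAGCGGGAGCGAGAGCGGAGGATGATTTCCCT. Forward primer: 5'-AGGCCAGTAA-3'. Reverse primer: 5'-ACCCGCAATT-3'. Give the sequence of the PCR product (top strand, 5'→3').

Scanning the template, AGGCCAGTAA occurs at positions 31–40; this primer anneals to the bottom strand there with its 3' end pointing downstream.
Taking the reverse complement of ACCCGCAATT gives AATTGCGGGT, found at positions 77–86 on the template; the primer anneals here to the top strand with its 3' end pointing upstream.
The product is the template from position 31 through 86 (56 bp).

5'-AGGCCAGTAATGTAAATGTTTCCCTATACTCTGTTCGCTTTCTGGGAATTGCGGGT-3'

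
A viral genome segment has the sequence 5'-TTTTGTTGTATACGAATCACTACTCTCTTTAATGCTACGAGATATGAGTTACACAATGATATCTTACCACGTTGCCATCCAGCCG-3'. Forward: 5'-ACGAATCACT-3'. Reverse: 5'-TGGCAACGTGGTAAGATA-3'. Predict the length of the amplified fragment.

66 bp

Forward primer ACGAATCACT is found on the top strand at positions 12–21.
Taking the reverse complement of TGGCAACGTGGTAAGATA gives TATCTTACCACGTTGCCA, found at positions 60–77 on the template; the primer anneals here to the top strand with its 3' end pointing upstream.
The product runs from position 12 to position 77, so its length is 77 − 12 + 1 = 66 bp.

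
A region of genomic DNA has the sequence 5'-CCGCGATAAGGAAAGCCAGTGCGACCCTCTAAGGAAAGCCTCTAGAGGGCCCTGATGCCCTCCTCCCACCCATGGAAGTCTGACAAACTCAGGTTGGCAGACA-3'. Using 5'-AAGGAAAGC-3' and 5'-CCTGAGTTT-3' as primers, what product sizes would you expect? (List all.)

86 bp, 63 bp

The forward primer AAGGAAAGC matches the top strand at positions 8–16, 31–39.
The reverse primer's reverse complement is AAACTCAGG, matching at positions 85–93.
Each forward site pairs with the reverse site to give a product ending at position 93: sizes 86, 63 bp.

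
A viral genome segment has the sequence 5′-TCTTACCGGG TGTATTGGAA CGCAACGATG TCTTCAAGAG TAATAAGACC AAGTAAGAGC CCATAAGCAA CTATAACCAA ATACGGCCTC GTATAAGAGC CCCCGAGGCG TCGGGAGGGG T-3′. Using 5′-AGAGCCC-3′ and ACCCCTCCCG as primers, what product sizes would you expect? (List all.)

66 bp, 26 bp

The forward primer AGAGCCC matches the top strand at positions 56–62, 96–102.
The reverse primer's reverse complement is CGGGAGGGGT, matching at positions 112–121.
Each forward site pairs with the reverse site to give a product ending at position 121: sizes 66, 26 bp.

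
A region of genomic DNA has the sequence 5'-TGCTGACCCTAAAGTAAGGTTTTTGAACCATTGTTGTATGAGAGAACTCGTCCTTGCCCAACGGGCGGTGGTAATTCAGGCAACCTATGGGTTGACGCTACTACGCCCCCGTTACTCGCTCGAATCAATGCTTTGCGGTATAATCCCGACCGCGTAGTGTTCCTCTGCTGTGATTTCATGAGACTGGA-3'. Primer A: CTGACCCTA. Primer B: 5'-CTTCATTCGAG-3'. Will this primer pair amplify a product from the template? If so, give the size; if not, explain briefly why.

Primer B (CTTCATTCGAG) does not match the top strand, and its reverse complement CTCGAATGAAG does not match either.
With no annealing site for primer B, no amplification occurs.

No product — primer B has no binding site in the template.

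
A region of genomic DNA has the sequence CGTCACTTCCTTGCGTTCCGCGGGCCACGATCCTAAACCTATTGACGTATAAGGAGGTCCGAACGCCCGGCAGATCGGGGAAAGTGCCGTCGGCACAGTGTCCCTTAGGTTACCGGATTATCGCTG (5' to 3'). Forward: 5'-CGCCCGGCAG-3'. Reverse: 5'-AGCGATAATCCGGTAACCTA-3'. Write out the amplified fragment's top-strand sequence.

5'-CGCCCGGCAGATCGGGGAAAGTGCCGTCGGCACAGTGTCCCTTAGGTTACCGGATTATCGCT-3'

Forward primer CGCCCGGCAG is found on the top strand at positions 64–73.
Reverse complement of the reverse primer: TAGGTTACCGGATTATCGCT. This occurs on the top strand at positions 106–125.
The product is the template from position 64 through 125 (62 bp).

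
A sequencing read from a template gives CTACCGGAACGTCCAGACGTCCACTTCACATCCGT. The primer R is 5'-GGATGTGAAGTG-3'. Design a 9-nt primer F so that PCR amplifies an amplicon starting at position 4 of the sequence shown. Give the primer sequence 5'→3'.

The reverse primer's reverse complement CACTTCACATCC matches the template at positions 22–33; the product starts at position 4.
The forward primer is identical to the top strand over positions 4–12: CCGGAACGT.

5'-CCGGAACGT-3'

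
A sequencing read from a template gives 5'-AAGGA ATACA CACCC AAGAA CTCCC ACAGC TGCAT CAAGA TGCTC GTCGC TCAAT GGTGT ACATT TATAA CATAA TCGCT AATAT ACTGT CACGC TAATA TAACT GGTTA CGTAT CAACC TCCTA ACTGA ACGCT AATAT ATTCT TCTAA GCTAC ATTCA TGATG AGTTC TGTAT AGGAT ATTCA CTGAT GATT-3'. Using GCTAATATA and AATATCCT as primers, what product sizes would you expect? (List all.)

106 bp, 90 bp, 51 bp

The forward primer GCTAATATA matches the top strand at positions 78–86, 94–102, 133–141.
The reverse primer's reverse complement is AGGATATT, matching at positions 176–183.
Each forward site pairs with the reverse site to give a product ending at position 183: sizes 106, 90, 51 bp.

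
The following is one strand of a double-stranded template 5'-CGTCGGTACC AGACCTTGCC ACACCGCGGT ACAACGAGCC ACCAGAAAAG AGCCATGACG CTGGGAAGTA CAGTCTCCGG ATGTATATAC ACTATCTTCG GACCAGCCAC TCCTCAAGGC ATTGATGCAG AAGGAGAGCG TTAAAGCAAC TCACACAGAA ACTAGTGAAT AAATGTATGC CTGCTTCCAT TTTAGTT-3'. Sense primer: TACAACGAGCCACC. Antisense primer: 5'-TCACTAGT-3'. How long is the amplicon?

The forward primer matches the template at positions 30–43.
Taking the reverse complement of TCACTAGT gives ACTAGTGA, found at positions 161–168 on the template; the primer anneals here to the top strand with its 3' end pointing upstream.
Amplicon spans positions 30–168: 139 bp.

139 bp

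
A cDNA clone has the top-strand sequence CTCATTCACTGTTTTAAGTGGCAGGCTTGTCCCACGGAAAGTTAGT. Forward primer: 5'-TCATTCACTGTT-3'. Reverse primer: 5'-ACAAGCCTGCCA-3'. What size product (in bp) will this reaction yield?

The forward primer matches the template at positions 2–13.
Taking the reverse complement of ACAAGCCTGCCA gives TGGCAGGCTTGT, found at positions 19–30 on the template; the primer anneals here to the top strand with its 3' end pointing upstream.
The product runs from position 2 to position 30, so its length is 30 − 2 + 1 = 29 bp.

29 bp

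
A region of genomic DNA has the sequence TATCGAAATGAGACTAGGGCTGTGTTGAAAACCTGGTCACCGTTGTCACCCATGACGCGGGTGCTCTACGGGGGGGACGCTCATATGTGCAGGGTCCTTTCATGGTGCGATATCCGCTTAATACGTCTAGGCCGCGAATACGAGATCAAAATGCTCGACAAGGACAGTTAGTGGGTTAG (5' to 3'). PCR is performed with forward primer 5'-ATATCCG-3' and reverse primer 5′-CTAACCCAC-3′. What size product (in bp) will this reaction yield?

Scanning the template, ATATCCG occurs at positions 110–116; this primer anneals to the bottom strand there with its 3' end pointing downstream.
Taking the reverse complement of CTAACCCAC gives GTGGGTTAG, found at positions 171–179 on the template; the primer anneals here to the top strand with its 3' end pointing upstream.
Product length = (reverse-primer end) − (forward-primer start) + 1 = 179 − 110 + 1 = 70 bp.

70 bp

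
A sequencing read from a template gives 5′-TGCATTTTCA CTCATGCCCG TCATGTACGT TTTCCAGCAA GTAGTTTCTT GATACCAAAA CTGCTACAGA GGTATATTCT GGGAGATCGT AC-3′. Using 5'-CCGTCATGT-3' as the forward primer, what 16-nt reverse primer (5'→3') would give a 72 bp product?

5'-CGATCTCCCAGAATAT-3'

The forward primer binds at positions 18–26, so a 72 bp product ends at position 18 + 72 − 1 = 89.
The reverse primer anneals to the top strand over positions 74–89, i.e. to ATATTCTGGGAGATCG.
Its sequence written 5'→3' is the reverse complement: CGATCTCCCAGAATAT.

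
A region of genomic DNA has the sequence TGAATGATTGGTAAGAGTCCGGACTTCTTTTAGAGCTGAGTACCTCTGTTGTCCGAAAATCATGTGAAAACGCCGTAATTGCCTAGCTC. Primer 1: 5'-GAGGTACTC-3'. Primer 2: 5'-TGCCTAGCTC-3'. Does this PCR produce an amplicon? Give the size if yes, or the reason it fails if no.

No product — the primers' 3' ends point away from each other.

Primer 1 (GAGGTACTC) has reverse complement GAGTACCTC, which matches the top strand at positions 38–46; primer 1 anneals to the top strand there with its 3' end pointing upstream toward position 38.
Primer 2 (TGCCTAGCTC) matches the top strand directly at positions 80–89; it anneals to the bottom strand with its 3' end pointing downstream toward position 89.
The 3' ends diverge (primer 1 extends toward position 1, primer 2 toward position 89), so the primers never converge on a shared product.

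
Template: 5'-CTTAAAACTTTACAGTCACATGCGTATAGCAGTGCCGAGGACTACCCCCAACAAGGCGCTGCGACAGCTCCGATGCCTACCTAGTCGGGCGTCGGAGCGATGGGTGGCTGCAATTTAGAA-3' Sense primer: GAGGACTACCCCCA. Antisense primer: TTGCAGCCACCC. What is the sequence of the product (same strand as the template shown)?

5'-GAGGACTACCCCCAACAAGGCGCTGCGACAGCTCCGATGCCTACCTAGTCGGGCGTCGGAGCGATGGGTGGCTGCAA-3'

The forward primer matches the template at positions 37–50.
Reverse complement of the reverse primer: GGGTGGCTGCAA. This occurs on the top strand at positions 102–113.
The product is the template from position 37 through 113 (77 bp).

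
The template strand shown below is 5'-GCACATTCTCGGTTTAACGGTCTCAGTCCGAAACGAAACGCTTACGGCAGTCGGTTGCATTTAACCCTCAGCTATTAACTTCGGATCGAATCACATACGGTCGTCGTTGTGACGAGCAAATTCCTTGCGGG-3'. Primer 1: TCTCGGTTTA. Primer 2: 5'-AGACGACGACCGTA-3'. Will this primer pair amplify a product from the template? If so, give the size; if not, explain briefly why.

Primer 2 (AGACGACGACCGTA) does not match the top strand, and its reverse complement TACGGTCGTCGTCT does not match either.
With no annealing site for primer 2, no amplification occurs.

No product — primer 2 has no binding site in the template.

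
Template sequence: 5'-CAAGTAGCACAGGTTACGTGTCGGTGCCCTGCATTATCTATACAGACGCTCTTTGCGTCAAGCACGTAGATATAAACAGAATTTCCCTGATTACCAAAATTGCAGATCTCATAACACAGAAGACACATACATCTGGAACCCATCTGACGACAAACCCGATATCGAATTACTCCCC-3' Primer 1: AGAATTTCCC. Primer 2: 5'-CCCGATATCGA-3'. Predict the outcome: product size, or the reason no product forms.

Primer 1 (AGAATTTCCC) matches the top strand at positions 78–87 (3' end points downstream).
Primer 2 (CCCGATATCGA) also matches the top strand directly, at positions 155–165 — its reverse complement TCGATATCGGG is not present.
Both primers anneal to the bottom strand with 3' ends pointing the same way, so neither can prime synthesis back toward the other.

No product — both primers anneal to the same strand and extend in the same direction.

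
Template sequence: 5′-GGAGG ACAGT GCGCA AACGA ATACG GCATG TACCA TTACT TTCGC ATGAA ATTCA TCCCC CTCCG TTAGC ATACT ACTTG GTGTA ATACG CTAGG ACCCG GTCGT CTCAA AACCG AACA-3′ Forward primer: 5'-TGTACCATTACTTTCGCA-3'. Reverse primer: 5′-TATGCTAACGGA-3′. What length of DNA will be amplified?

Scanning the template, TGTACCATTACTTTCGCA occurs at positions 29–46; this primer anneals to the bottom strand there with its 3' end pointing downstream.
The reverse primer's reverse complement is TCCGTTAGCATA, which matches the template at positions 62–73.
Product length = (reverse-primer end) − (forward-primer start) + 1 = 73 − 29 + 1 = 45 bp.

45 bp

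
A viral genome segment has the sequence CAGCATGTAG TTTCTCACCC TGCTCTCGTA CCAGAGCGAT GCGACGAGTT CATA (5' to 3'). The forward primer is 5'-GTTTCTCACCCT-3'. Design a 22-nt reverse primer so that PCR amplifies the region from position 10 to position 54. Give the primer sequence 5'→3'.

5'-TATGAACTCGTCGCATCGCTCT-3'

The product's 3' end on the top strand is position 54.
The reverse primer anneals to the top strand over positions 33–54, i.e. to AGAGCGATGCGACGAGTTCATA.
Its sequence written 5'→3' is the reverse complement: TATGAACTCGTCGCATCGCTCT.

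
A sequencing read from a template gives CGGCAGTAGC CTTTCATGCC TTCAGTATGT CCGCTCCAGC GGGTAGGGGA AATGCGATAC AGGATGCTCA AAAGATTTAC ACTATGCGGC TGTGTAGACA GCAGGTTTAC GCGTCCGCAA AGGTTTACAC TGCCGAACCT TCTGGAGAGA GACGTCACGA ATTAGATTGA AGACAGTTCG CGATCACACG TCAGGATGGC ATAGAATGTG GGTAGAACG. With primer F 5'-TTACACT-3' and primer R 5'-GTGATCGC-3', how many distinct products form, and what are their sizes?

The forward primer TTACACT matches the top strand at positions 77–83, 125–131.
The reverse primer's reverse complement is GCGATCAC, matching at positions 180–187.
Each forward site pairs with the reverse site to give a product ending at position 187: sizes 111, 63 bp.

Two products: 111 bp, 63 bp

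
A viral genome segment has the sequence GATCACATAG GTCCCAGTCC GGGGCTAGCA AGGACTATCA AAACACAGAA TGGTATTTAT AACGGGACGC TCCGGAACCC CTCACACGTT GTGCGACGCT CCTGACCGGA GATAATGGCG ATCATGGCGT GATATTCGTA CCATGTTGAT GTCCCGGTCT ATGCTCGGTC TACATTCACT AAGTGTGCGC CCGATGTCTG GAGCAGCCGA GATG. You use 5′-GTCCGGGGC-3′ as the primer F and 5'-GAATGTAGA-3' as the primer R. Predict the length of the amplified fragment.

161 bp

Scanning the template, GTCCGGGGC occurs at positions 17–25; this primer anneals to the bottom strand there with its 3' end pointing downstream.
Reverse complement of the reverse primer: TCTACATTC. This occurs on the top strand at positions 169–177.
The product runs from position 17 to position 177, so its length is 177 − 17 + 1 = 161 bp.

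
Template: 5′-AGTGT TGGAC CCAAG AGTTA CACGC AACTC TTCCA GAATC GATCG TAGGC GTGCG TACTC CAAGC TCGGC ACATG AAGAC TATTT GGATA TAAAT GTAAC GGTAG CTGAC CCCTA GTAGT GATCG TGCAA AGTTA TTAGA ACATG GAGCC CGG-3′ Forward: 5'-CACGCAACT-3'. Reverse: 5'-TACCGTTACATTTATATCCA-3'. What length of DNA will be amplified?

Scanning the template, CACGCAACT occurs at positions 21–29; this primer anneals to the bottom strand there with its 3' end pointing downstream.
Taking the reverse complement of TACCGTTACATTTATATCCA gives TGGATATAAATGTAACGGTA, found at positions 85–104 on the template; the primer anneals here to the top strand with its 3' end pointing upstream.
Product length = (reverse-primer end) − (forward-primer start) + 1 = 104 − 21 + 1 = 84 bp.

84 bp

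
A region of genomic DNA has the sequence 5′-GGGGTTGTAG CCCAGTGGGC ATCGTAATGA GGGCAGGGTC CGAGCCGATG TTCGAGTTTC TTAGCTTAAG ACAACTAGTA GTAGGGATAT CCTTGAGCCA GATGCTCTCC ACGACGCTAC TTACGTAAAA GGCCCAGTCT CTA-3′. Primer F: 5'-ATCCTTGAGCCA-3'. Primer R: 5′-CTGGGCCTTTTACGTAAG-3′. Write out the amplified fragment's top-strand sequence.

The forward primer matches the template at positions 89–100.
Reverse complement of the reverse primer: CTTACGTAAAAGGCCCAG. This occurs on the top strand at positions 120–137.
The product is the template from position 89 through 137 (49 bp).

5'-ATCCTTGAGCCAGATGCTCTCCACGACGCTACTTACGTAAAAGGCCCAG-3'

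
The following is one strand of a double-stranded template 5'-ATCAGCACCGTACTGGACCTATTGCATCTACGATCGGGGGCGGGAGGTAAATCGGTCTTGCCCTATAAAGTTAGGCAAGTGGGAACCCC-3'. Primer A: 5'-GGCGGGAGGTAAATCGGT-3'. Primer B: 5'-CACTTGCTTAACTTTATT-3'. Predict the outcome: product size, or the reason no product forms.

Primer B (CACTTGCTTAACTTTATT) does not match the top strand, and its reverse complement AATAAAGTTAAGCAAGTG does not match either.
With no annealing site for primer B, no amplification occurs.

No product — primer B has no binding site in the template.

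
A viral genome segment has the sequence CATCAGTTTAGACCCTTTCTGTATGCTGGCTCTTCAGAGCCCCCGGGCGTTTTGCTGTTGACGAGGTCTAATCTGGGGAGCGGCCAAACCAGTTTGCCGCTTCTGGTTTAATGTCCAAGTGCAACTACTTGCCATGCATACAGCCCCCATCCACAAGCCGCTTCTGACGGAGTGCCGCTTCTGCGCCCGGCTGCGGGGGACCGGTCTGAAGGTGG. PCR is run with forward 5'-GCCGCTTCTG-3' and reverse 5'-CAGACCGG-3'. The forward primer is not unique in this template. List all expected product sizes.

113 bp, 52 bp, 35 bp

The forward primer GCCGCTTCTG matches the top strand at positions 96–105, 157–166, 174–183.
The reverse primer's reverse complement is CCGGTCTG, matching at positions 201–208.
Each forward site pairs with the reverse site to give a product ending at position 208: sizes 113, 52, 35 bp.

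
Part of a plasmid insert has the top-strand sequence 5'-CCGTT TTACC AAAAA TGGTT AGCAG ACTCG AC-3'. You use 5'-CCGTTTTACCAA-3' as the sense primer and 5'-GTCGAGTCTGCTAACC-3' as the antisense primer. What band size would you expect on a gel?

Scanning the template, CCGTTTTACCAA occurs at positions 1–12; this primer anneals to the bottom strand there with its 3' end pointing downstream.
The reverse primer's reverse complement is GGTTAGCAGACTCGAC, which matches the template at positions 17–32.
The product runs from position 1 to position 32, so its length is 32 − 1 + 1 = 32 bp.

32 bp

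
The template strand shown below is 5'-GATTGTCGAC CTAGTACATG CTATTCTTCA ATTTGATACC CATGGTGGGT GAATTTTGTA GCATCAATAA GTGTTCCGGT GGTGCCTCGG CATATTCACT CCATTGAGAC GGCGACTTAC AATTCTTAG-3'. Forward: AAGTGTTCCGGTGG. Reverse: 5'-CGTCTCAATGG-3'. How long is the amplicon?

43 bp

Scanning the template, AAGTGTTCCGGTGG occurs at positions 69–82; this primer anneals to the bottom strand there with its 3' end pointing downstream.
The reverse primer's reverse complement is CCATTGAGACG, which matches the template at positions 101–111.
Product length = (reverse-primer end) − (forward-primer start) + 1 = 111 − 69 + 1 = 43 bp.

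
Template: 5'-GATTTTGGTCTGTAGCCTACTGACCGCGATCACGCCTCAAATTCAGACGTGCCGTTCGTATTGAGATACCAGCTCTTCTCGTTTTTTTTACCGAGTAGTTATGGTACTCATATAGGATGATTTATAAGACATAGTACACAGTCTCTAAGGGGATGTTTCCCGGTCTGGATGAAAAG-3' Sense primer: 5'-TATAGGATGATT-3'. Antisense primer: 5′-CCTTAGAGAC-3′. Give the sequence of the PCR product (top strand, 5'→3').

5'-TATAGGATGATTTATAAGACATAGTACACAGTCTCTAAGG-3'

Scanning the template, TATAGGATGATT occurs at positions 111–122; this primer anneals to the bottom strand there with its 3' end pointing downstream.
Reverse complement of the reverse primer: GTCTCTAAGG. This occurs on the top strand at positions 141–150.
The product is the template from position 111 through 150 (40 bp).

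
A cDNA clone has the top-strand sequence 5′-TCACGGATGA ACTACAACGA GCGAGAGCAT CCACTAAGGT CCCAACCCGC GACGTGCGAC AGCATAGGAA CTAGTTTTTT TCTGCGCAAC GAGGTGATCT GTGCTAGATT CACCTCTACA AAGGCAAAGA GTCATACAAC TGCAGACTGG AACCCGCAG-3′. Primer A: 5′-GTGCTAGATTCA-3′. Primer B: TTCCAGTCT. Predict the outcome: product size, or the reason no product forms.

Yes — a 52 bp product.

Primer A (GTGCTAGATTCA) matches the top strand at positions 101–112; it acts as a forward primer.
Primer B's reverse complement is AGACTGGAA, matching the top strand at positions 144–152; it acts as a reverse primer.
The 3' ends face each other across positions 101–152, giving a 52 bp product.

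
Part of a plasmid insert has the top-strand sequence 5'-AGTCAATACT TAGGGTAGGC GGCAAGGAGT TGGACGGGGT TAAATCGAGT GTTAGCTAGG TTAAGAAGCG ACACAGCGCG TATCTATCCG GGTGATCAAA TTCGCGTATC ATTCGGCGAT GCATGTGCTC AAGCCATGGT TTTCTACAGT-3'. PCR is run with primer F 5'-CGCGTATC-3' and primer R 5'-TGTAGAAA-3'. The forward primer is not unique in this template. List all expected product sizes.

The forward primer CGCGTATC matches the top strand at positions 77–84, 103–110.
The reverse primer's reverse complement is TTTCTACA, matching at positions 141–148.
Each forward site pairs with the reverse site to give a product ending at position 148: sizes 72, 46 bp.

72 bp, 46 bp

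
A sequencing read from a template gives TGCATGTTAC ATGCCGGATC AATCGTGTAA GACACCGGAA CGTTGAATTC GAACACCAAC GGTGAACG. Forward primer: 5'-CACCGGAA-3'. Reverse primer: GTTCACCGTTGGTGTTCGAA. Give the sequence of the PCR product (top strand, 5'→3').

Scanning the template, CACCGGAA occurs at positions 33–40; this primer anneals to the bottom strand there with its 3' end pointing downstream.
Taking the reverse complement of GTTCACCGTTGGTGTTCGAA gives TTCGAACACCAACGGTGAAC, found at positions 48–67 on the template; the primer anneals here to the top strand with its 3' end pointing upstream.
The product is the template from position 33 through 67 (35 bp).

5'-CACCGGAACGTTGAATTCGAACACCAACGGTGAAC-3'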